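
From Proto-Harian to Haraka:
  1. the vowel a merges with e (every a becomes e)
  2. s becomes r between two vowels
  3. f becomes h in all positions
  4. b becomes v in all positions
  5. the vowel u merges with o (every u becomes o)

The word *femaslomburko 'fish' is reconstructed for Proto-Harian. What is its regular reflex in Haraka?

hemeslomvorko

Haraka: *femaslomburko
  femaslomburko → femeslomburko   [vowel merger]
  femeslomburko (rule 2 does not apply)
  femeslomburko → hemeslomburko   [unconditioned shift]
  hemeslomburko → hemeslomvurko   [unconditioned shift]
  hemeslomvurko → hemeslomvorko   [vowel merger]
  giving Haraka hemeslomvorko.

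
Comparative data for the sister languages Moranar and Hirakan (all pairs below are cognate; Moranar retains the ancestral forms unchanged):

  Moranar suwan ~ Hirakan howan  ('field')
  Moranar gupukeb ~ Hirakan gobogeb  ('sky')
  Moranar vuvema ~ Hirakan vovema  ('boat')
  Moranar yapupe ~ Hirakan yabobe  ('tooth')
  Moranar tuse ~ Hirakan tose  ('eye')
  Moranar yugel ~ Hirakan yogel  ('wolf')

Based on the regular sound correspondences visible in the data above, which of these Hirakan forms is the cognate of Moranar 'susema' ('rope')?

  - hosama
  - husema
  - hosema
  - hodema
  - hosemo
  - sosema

hosema

suwan ~ howan — Moranar s corresponds to Hirakan h word-initially before a back vowel.
suwan ~ howan, gupukeb ~ gobogeb — Moranar u corresponds to Hirakan o after a consonant, before a consonant other than r, m, n, p, b, f, v.
Applying these to Moranar 'susema':
  susema → husema   (s→h word-initially before a back vowel)
  husema → hosema   (u→o after a consonant, before a consonant other than r, m, n, p, b, f, v)
So the Hirakan cognate is 'hosema'.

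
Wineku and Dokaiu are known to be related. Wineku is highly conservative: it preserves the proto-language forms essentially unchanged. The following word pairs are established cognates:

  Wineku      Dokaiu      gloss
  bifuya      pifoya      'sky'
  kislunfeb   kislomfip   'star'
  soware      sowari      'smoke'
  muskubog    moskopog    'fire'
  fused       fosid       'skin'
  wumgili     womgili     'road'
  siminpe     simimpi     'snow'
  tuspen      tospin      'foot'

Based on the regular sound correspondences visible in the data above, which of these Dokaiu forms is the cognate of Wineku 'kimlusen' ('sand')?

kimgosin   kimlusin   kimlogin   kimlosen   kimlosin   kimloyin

bifuya ~ pifoya, muskubog ~ moskopog — Wineku u corresponds to Dokaiu o after a consonant, before a consonant other than r, m, n, p, b, f, v.
tuspen ~ tospin — Wineku e corresponds to Dokaiu i after a consonant, before a nasal.
Applying these to Wineku 'kimlusen':
  kimlusen → kimlosen   (u→o after a consonant, before a consonant other than r, m, n, p, b, f, v)
  kimlosen → kimlosin   (e→i after a consonant, before a nasal)
So the Dokaiu cognate is 'kimlosin'.

kimlosin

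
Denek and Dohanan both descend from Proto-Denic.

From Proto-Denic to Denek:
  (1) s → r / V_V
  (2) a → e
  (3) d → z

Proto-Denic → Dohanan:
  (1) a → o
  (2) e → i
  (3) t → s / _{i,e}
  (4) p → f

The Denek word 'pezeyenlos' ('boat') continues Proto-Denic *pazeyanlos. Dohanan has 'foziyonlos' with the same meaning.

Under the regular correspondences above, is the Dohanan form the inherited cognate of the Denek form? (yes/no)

Derive the expected Dohanan reflex of *pazeyanlos:
Dohanan: *pazeyanlos > pozeyonlos > poziyonlos > foziyonlos  (by vowel merger, vowel merger, unconditioned shift)
Dohanan 'foziyonlos' matches the regular reflex exactly, so the pair is cognate.

yes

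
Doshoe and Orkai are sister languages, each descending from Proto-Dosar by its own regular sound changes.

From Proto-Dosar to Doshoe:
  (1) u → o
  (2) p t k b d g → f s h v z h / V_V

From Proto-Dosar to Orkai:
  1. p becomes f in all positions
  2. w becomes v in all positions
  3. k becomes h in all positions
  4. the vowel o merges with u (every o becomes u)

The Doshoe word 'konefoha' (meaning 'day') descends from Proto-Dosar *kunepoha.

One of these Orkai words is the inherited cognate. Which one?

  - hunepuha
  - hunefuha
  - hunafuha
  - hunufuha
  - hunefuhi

hunefuha

Orkai: *kunepoha > kunefoha > hunefoha > hunefuha  (by unconditioned shift, unconditioned shift, vowel merger)
Among the options, 'hunefuha' alone shows every Orkai change applied in order.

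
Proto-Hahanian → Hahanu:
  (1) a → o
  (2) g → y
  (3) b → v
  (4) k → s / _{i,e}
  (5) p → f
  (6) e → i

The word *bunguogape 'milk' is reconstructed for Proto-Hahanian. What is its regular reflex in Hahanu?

vunyuoyofi

Hahanu: *bunguogape
  bunguogape → bunguogope   [vowel merger]
  bunguogope → bunyuoyope   [unconditioned shift]
  bunyuoyope → vunyuoyope   [unconditioned shift]
  vunyuoyope (rule 4 does not apply)
  vunyuoyope → vunyuoyofe   [unconditioned shift]
  vunyuoyofe → vunyuoyofi   [vowel merger]
  giving Hahanu vunyuoyofi.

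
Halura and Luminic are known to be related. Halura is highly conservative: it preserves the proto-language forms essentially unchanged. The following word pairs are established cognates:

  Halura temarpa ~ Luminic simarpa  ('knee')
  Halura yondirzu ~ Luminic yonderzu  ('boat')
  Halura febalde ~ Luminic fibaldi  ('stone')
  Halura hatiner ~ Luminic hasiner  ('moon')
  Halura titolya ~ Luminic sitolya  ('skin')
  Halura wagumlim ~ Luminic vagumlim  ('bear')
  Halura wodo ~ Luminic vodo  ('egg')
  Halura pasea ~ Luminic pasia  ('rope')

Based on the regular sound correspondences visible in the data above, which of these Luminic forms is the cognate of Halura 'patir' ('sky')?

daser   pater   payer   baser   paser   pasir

hatiner ~ hasiner — Halura t corresponds to Luminic s between vowels (before a front vowel).
yondirzu ~ yonderzu — Halura i corresponds to Luminic e after a consonant, before r.
Applying these to Halura 'patir':
  patir → pasir   (t→s between vowels (before a front vowel))
  pasir → paser   (i→e after a consonant, before r)
So the Luminic cognate is 'paser'.

paser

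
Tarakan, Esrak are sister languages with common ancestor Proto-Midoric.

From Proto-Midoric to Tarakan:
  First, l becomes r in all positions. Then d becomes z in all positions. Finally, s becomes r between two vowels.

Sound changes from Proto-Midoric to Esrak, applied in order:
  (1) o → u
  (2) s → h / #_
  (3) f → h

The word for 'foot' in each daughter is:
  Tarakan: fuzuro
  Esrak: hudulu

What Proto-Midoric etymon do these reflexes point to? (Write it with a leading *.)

*fudulo

Position 1: Tarakan has f, Esrak has h. Tarakan preserves f here (none of its changes turn any other segment into f), so the proto-segment is *f.
Position 5: Tarakan has r, Esrak has l. Esrak preserves l here (none of its changes turn any other segment into l), so the proto-segment is *l.
Position 3: Tarakan has z, Esrak has d. Esrak preserves d here (none of its changes turn any other segment into d), so the proto-segment is *d.
This points to *fudulo. Verify forward in each daughter:
Tarakan: *fudulo > fuduro > fuzuro  (by unconditioned shift, unconditioned shift)
Esrak: *fudulo
  fudulo → fudulu   [vowel merger]
  fudulu (rule 2 does not apply)
  fudulu → hudulu   [unconditioned shift]
  giving Esrak hudulu.
Only *fudulo yields all of Tarakan fuzuro, Esrak hudulu.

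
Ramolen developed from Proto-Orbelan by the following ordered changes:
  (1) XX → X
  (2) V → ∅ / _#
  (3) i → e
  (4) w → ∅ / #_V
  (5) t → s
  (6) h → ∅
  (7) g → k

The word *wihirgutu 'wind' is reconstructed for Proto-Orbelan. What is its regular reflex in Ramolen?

Ramolen: start from *wihirgutu.
  rule 1: no change — wihirgutu
  rule 2 (apocope): wihirgutu → wihirgut
  rule 3 (vowel merger): wihirgut → wehergut
  rule 4 (glide loss): wehergut → ehergut
  rule 5 (unconditioned shift): ehergut → ehergus
  rule 6 (h-loss): ehergus → eergus
  rule 7 (unconditioned shift): eergus → eerkus
  ⇒ Ramolen eerkus

eerkus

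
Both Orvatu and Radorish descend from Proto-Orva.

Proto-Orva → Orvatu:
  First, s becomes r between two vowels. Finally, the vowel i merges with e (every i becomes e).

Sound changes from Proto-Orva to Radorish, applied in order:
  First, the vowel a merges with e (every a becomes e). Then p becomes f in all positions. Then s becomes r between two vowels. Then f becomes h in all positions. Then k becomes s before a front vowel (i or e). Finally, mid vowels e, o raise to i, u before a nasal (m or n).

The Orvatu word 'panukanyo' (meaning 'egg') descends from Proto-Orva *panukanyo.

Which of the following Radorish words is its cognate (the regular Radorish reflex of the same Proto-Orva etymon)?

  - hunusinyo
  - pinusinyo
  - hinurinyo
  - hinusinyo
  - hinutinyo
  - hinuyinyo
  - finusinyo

hinusinyo

Radorish: start from *panukanyo.
  rule 1 (vowel merger): panukanyo → penukenyo
  rule 2 (unconditioned shift): penukenyo → fenukenyo
  rule 3: no change — fenukenyo
  rule 4 (unconditioned shift): fenukenyo → henukenyo
  rule 5 (palatalisation): henukenyo → henusenyo
  rule 6 (pre-nasal raising): henusenyo → hinusinyo
  ⇒ Radorish hinusinyo
Only 'hinusinyo' matches the regular Radorish development of *panukanyo.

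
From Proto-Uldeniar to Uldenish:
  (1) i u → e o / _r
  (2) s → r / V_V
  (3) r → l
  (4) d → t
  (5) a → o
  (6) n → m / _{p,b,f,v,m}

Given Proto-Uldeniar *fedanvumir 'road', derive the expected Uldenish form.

Uldenish: start from *fedanvumir.
  rule 1 (pre-rhotic lowering): fedanvumir → fedanvumer
  rule 2: no change — fedanvumer
  rule 3 (unconditioned shift): fedanvumer → fedanvumel
  rule 4 (unconditioned shift): fedanvumel → fetanvumel
  rule 5 (vowel merger): fetanvumel → fetonvumel
  rule 6 (nasal place assimilation): fetonvumel → fetomvumel
  ⇒ Uldenish fetomvumel

fetomvumel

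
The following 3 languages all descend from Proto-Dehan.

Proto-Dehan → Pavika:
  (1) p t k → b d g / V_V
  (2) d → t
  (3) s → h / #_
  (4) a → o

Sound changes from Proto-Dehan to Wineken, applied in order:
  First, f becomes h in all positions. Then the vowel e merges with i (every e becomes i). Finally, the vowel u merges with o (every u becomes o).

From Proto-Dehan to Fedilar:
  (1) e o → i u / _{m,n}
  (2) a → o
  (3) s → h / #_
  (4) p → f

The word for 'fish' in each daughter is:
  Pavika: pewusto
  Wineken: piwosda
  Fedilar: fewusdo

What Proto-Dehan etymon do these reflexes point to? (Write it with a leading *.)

Position 2: Pavika has e, Wineken has i, Fedilar has e. Pavika preserves e here (none of its changes turn any other segment into e), so the proto-segment is *e.
Position 4: Pavika has u, Wineken has o, Fedilar has u. Pavika preserves u here (none of its changes turn any other segment into u), so the proto-segment is *u.
Position 1: Pavika has p, Wineken has p, Fedilar has f. Pavika preserves p here (none of its changes turn any other segment into p), so the proto-segment is *p.
Continuing position by position gives *pewusda; check it forward:
Pavika: *pewusda
  pewusda (rule 1 does not apply)
  pewusda → pewusta   [unconditioned shift]
  pewusta (rule 3 does not apply)
  pewusta → pewusto   [vowel merger]
  giving Pavika pewusto.
Wineken: *pewusda > piwusda > piwosda  (by vowel merger, vowel merger)
Fedilar: start from *pewusda.
  rule 1: no change — pewusda
  rule 2 (vowel merger): pewusda → pewusdo
  rule 3: no change — pewusdo
  rule 4 (unconditioned shift): pewusdo → fewusdo
  ⇒ Fedilar fewusdo
No other proto-form is consistent with every reflex, so the reconstruction is *pewusda.

*pewusda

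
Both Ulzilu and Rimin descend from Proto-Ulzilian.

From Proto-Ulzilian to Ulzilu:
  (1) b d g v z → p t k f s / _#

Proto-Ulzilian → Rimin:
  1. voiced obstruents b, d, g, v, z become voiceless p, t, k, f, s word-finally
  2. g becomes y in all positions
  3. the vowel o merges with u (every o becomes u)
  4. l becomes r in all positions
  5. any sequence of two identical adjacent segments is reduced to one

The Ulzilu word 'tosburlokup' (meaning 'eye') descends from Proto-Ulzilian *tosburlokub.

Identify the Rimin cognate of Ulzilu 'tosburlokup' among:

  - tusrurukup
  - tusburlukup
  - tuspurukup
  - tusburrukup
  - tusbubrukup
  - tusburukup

tusburukup

Rimin: *tosburlokub
  tosburlokub → tosburlokup   [final devoicing]
  tosburlokup (rule 2 does not apply)
  tosburlokup → tusburlukup   [vowel merger]
  tusburlukup → tusburrukup   [unconditioned shift]
  tusburrukup → tusburukup   [degemination]
  giving Rimin tusburukup.
Among the options, 'tusburukup' alone shows every Rimin change applied in order.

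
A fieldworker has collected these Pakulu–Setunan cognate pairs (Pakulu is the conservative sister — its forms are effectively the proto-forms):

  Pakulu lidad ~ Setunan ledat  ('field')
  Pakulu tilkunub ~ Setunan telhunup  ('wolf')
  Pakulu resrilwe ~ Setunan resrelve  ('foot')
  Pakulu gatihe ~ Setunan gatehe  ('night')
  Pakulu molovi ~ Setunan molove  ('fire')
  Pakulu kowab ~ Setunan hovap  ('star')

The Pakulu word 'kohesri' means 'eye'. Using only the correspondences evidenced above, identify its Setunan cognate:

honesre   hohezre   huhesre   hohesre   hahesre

kowab ~ hovap — Pakulu k corresponds to Setunan h word-initially before a back vowel.
molovi ~ molove — Pakulu i corresponds to Setunan e word-finally.
Applying these to Pakulu 'kohesri':
  kohesri → hohesri   (k→h word-initially before a back vowel)
  hohesri → hohesre   (i→e word-finally)
So the Setunan cognate is 'hohesre'.

hohesre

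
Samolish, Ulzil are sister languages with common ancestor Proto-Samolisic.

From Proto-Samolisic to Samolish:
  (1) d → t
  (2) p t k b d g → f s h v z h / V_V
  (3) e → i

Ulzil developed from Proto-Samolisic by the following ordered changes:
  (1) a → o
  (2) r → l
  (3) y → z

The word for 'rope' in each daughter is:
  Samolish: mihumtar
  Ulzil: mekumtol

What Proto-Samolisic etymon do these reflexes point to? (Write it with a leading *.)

*mekumtar

Position 8: Samolish has r, Ulzil has l. Samolish preserves r here (none of its changes turn any other segment into r), so the proto-segment is *r.
Position 3: Samolish has h, Ulzil has k. Ulzil preserves k here (none of its changes turn any other segment into k), so the proto-segment is *k.
Position 7: Samolish has a, Ulzil has o. Samolish preserves a here (none of its changes turn any other segment into a), so the proto-segment is *a.
Verify the candidate proto-form against each daughter:
Samolish: start from *mekumtar.
  rule 1: no change — mekumtar
  rule 2 (intervocalic lenition): mekumtar → mehumtar
  rule 3 (vowel merger): mehumtar → mihumtar
  ⇒ Samolish mihumtar
Ulzil: *mekumtar
  mekumtar → mekumtor   [vowel merger]
  mekumtor → mekumtol   [unconditioned shift]
  mekumtol (rule 3 does not apply)
  giving Ulzil mekumtol.
No other proto-form is consistent with every reflex, so the reconstruction is *mekumtar.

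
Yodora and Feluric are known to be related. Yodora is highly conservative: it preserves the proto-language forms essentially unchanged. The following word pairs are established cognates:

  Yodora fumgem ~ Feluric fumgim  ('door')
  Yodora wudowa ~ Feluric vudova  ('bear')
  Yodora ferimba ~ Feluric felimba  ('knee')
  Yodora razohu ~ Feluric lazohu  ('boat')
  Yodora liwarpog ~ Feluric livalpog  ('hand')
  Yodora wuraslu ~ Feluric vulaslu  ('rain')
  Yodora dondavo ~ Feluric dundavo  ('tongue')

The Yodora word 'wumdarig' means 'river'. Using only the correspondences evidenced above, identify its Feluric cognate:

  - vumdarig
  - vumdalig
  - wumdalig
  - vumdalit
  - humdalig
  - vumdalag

wudowa ~ vudova, wuraslu ~ vulaslu — Yodora w corresponds to Feluric v word-initially before a back vowel.
ferimba ~ felimba — Yodora r corresponds to Feluric l between vowels (before a front vowel).
Applying these to Yodora 'wumdarig':
  wumdarig → vumdarig   (w→v word-initially before a back vowel)
  vumdarig → vumdalig   (r→l between vowels (before a front vowel))
So the Feluric cognate is 'vumdalig'.

vumdalig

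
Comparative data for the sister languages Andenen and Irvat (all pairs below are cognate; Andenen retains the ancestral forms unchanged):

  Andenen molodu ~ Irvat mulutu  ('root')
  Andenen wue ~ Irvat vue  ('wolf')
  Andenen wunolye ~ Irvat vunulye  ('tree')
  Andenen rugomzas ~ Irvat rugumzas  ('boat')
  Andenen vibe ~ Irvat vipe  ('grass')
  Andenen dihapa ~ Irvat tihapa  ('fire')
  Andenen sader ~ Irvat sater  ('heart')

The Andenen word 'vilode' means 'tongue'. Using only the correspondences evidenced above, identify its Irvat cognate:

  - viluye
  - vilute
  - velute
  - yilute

molodu ~ mulutu, wunolye ~ vunulye — Andenen o corresponds to Irvat u after a consonant, before a consonant other than r, m, n, p, b, f, v.
sader ~ sater — Andenen d corresponds to Irvat t between vowels (before a front vowel).
Applying these to Andenen 'vilode':
  vilode → vilude   (o→u after a consonant, before a consonant other than r, m, n, p, b, f, v)
  vilude → vilute   (d→t between vowels (before a front vowel))
So the Irvat cognate is 'vilute'.

vilute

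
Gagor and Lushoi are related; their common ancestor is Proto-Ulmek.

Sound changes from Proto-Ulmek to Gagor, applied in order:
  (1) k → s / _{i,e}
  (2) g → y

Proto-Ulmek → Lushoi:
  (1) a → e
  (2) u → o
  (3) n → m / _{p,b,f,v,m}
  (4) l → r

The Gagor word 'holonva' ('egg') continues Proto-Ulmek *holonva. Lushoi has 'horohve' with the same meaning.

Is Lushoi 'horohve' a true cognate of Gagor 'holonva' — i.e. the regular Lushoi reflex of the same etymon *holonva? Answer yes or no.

no

Derive the expected Lushoi reflex of *holonva:
Lushoi: *holonva > holonve > holomve > horomve  (by vowel merger, nasal place assimilation, unconditioned shift)
The regular Lushoi reflex would be 'horomve', but the attested form is 'horohve'. The correspondence is irregular, so they are not cognates (the Lushoi form has a different source).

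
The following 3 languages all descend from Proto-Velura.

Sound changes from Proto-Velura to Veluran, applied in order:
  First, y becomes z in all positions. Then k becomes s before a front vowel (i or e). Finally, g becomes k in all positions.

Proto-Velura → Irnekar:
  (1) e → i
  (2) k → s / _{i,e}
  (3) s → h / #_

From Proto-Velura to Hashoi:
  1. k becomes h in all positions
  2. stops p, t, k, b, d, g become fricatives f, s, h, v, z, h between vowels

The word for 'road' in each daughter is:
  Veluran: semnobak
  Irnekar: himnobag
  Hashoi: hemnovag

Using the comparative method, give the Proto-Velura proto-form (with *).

*kemnobag

Position 1: Veluran has s, Irnekar has h, Hashoi has h. Taking the neighbouring segments as reconstructed: Veluran s could go back to *k or *s; Irnekar h could go back to *k or *s or *h; Hashoi h could go back to *k or *h — the one source consistent with every daughter is *k.
Position 2: Veluran has e, Irnekar has i, Hashoi has e. Veluran preserves e here (none of its changes turn any other segment into e), so the proto-segment is *e.
Position 8: Veluran has k, Irnekar has g, Hashoi has g. Irnekar preserves g here (none of its changes turn any other segment into g), so the proto-segment is *g.
Verify the candidate proto-form against each daughter:
Veluran: *kemnobag
  kemnobag (rule 1 does not apply)
  kemnobag → semnobag   [palatalisation]
  semnobag → semnobak   [unconditioned shift]
  giving Veluran semnobak.
Irnekar: *kemnobag
  kemnobag → kimnobag   [vowel merger]
  kimnobag → simnobag   [palatalisation]
  simnobag → himnobag   [debuccalisation]
  giving Irnekar himnobag.
Hashoi: *kemnobag > hemnobag > hemnovag  (by unconditioned shift, intervocalic lenition)
No other proto-form is consistent with every reflex, so the reconstruction is *kemnobag.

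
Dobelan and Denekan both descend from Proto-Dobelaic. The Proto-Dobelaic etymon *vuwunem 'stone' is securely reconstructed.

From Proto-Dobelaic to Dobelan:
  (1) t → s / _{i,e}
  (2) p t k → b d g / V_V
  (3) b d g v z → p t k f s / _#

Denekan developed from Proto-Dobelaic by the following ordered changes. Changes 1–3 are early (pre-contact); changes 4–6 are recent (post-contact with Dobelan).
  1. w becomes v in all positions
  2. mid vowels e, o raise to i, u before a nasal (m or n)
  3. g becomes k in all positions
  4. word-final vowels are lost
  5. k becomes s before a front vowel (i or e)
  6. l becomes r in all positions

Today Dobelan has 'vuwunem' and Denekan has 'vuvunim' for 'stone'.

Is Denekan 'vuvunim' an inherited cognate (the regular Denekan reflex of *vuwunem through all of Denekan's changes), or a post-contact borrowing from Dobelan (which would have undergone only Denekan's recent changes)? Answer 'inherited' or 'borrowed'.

inherited

If inherited, *vuwunem would pass through all of Denekan's changes:
Denekan: start from *vuwunem.
  rule 1 (unconditioned shift): vuwunem → vuvunem
  rule 2 (pre-nasal raising): vuvunem → vuvunim
  rule 3: no change — vuvunim
  rule 4: no change — vuvunim
  rule 5: no change — vuvunim
  rule 6: no change — vuvunim
  ⇒ Denekan vuvunim
If borrowed from Dobelan 'vuwunem' after the early changes, it would undergo only the recent ones:
  rule 4 (apocope): no change (vuwunem)
  rule 5 (palatalisation): no change (vuwunem)
  rule 6 (unconditioned shift): no change (vuwunem)
  ⇒ as a loan: vuwunem
Denekan 'vuvunim' matches the inherited outcome exactly, so it is an inherited cognate, not a loan.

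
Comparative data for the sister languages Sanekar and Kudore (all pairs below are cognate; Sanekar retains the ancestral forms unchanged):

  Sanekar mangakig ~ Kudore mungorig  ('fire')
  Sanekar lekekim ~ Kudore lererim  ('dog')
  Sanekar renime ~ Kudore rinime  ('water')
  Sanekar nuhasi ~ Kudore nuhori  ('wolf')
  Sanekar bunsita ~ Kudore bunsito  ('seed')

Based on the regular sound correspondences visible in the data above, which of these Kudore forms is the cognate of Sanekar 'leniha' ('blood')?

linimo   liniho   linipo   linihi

liniho

renime ~ rinime — Sanekar e corresponds to Kudore i after a consonant, before a nasal.
bunsita ~ bunsito — Sanekar a corresponds to Kudore o word-finally.
Applying these to Sanekar 'leniha':
  leniha → liniha   (e→i after a consonant, before a nasal)
  liniha → liniho   (a→o word-finally)
So the Kudore cognate is 'liniho'.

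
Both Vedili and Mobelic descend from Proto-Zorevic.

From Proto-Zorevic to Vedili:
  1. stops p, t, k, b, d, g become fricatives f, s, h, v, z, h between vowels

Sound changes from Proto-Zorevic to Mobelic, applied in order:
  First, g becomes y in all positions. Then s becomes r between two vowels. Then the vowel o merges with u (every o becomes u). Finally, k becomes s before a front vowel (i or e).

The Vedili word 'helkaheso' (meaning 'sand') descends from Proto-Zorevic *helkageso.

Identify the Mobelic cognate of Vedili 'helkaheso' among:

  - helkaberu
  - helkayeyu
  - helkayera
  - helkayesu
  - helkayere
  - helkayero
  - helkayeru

Mobelic: start from *helkageso.
  rule 1 (unconditioned shift): helkageso → helkayeso
  rule 2 (rhotacism): helkayeso → helkayero
  rule 3 (vowel merger): helkayero → helkayeru
  rule 4: no change — helkayeru
  ⇒ Mobelic helkayeru

helkayeru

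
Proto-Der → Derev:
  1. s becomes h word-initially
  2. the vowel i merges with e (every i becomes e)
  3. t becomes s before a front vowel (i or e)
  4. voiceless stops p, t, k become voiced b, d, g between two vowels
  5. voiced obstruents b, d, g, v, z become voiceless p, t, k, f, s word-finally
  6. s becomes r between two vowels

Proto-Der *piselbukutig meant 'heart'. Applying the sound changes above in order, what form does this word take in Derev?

Derev: *piselbukutig
  piselbukutig (rule 1 does not apply)
  piselbukutig → peselbukuteg   [vowel merger]
  peselbukuteg → peselbukuseg   [palatalisation]
  peselbukuseg → peselbuguseg   [intervocalic voicing]
  peselbuguseg → peselbugusek   [final devoicing]
  peselbugusek → perelbugurek   [rhotacism]
  giving Derev perelbugurek.

perelbugurek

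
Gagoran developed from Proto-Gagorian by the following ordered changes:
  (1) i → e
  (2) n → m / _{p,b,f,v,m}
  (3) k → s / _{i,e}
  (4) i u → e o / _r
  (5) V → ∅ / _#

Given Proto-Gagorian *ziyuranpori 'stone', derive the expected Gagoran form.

Gagoran: *ziyuranpori > zeyuranpore > zeyurampore > zeyorampore > zeyorampor  (by vowel merger, nasal place assimilation, pre-rhotic lowering, apocope)

zeyorampor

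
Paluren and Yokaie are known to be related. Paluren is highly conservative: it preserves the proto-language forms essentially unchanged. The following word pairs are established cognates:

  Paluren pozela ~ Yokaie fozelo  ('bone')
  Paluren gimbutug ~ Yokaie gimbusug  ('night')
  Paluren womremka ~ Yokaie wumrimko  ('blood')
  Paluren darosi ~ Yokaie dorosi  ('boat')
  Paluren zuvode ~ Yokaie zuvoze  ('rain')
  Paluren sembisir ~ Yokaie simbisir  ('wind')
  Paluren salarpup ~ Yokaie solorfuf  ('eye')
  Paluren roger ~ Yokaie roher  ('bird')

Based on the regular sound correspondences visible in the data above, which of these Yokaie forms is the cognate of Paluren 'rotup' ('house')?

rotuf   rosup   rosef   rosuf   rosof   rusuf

gimbutug ~ gimbusug — Paluren t corresponds to Yokaie s between vowels (before a back vowel).
salarpup ~ solorfuf — Paluren p corresponds to Yokaie f word-finally.
Applying these to Paluren 'rotup':
  rotup → rosup   (t→s between vowels (before a back vowel))
  rosup → rosuf   (p→f word-finally)
So the Yokaie cognate is 'rosuf'.

rosuf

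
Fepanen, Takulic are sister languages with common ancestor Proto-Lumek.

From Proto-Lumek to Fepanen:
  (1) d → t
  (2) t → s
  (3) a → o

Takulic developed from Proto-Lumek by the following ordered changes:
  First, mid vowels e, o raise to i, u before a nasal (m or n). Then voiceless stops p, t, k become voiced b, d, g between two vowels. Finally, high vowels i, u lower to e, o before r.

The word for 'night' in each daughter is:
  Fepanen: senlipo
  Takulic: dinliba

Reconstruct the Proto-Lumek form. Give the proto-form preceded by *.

*denlipa

Position 6: Fepanen has p, Takulic has b. Fepanen preserves p here (none of its changes turn any other segment into p), so the proto-segment is *p.
Position 2: Fepanen has e, Takulic has i. Fepanen preserves e here (none of its changes turn any other segment into e), so the proto-segment is *e.
Position 7: Fepanen has o, Takulic has a. Takulic preserves a here (none of its changes turn any other segment into a), so the proto-segment is *a.
Verify the candidate proto-form against each daughter:
Fepanen: *denlipa > tenlipa > senlipa > senlipo  (by unconditioned shift, unconditioned shift, vowel merger)
Takulic: *denlipa
  denlipa → dinlipa   [pre-nasal raising]
  dinlipa → dinliba   [intervocalic voicing]
  dinliba (rule 3 does not apply)
  giving Takulic dinliba.
No other proto-form is consistent with every reflex, so the reconstruction is *denlipa.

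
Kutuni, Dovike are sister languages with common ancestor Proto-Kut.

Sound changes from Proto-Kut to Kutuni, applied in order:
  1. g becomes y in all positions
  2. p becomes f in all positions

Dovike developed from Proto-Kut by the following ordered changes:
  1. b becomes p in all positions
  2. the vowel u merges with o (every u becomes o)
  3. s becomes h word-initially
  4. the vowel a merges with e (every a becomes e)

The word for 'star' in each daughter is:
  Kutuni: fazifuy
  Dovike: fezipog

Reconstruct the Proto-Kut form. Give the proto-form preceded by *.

Position 7: Kutuni has y, Dovike has g. Dovike preserves g here (none of its changes turn any other segment into g), so the proto-segment is *g.
Position 2: Kutuni has a, Dovike has e. Kutuni preserves a here (none of its changes turn any other segment into a), so the proto-segment is *a.
This points to *fazipug. Verify forward in each daughter:
Kutuni: *fazipug
  fazipug → fazipuy   [unconditioned shift]
  fazipuy → fazifuy   [unconditioned shift]
  giving Kutuni fazifuy.
Dovike: *fazipug
  fazipug (rule 1 does not apply)
  fazipug → fazipog   [vowel merger]
  fazipog (rule 3 does not apply)
  fazipog → fezipog   [vowel merger]
  giving Dovike fezipog.
*fazipug is the unique common source.

*fazipug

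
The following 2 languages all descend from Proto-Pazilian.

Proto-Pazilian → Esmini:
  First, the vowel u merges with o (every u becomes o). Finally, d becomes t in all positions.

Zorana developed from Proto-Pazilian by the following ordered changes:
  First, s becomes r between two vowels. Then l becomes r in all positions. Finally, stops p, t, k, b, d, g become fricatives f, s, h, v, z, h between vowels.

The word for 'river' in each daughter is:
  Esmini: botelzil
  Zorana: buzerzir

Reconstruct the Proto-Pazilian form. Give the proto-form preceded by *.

*budelzil

Position 8: Esmini has l, Zorana has r. Esmini preserves l here (none of its changes turn any other segment into l), so the proto-segment is *l.
Position 2: Esmini has o, Zorana has u. Zorana preserves u here (none of its changes turn any other segment into u), so the proto-segment is *u.
This points to *budelzil. Verify forward in each daughter:
Esmini: start from *budelzil.
  rule 1 (vowel merger): budelzil → bodelzil
  rule 2 (unconditioned shift): bodelzil → botelzil
  ⇒ Esmini botelzil
Zorana: start from *budelzil.
  rule 1: no change — budelzil
  rule 2 (unconditioned shift): budelzil → buderzir
  rule 3 (intervocalic lenition): buderzir → buzerzir
  ⇒ Zorana buzerzir
Only *budelzil yields all of Esmini botelzil, Zorana buzerzir.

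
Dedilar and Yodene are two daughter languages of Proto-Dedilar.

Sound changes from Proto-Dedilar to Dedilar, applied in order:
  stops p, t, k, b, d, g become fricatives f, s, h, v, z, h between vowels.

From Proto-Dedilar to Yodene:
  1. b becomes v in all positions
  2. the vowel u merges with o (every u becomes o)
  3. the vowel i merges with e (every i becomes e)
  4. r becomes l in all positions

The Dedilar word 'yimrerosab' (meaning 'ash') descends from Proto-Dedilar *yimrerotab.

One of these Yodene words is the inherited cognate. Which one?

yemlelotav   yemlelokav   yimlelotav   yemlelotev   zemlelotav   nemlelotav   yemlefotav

Yodene: *yimrerotab
  yimrerotab → yimrerotav   [unconditioned shift]
  yimrerotav (rule 2 does not apply)
  yimrerotav → yemrerotav   [vowel merger]
  yemrerotav → yemlelotav   [unconditioned shift]
  giving Yodene yemlelotav.

yemlelotav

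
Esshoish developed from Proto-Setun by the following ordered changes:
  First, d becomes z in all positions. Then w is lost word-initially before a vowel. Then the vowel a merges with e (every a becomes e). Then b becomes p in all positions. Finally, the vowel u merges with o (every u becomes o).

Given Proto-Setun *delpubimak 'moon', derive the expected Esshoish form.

zelpopimek

Esshoish: *delpubimak > zelpubimak > zelpubimek > zelpupimek > zelpopimek  (by unconditioned shift, vowel merger, unconditioned shift, vowel merger)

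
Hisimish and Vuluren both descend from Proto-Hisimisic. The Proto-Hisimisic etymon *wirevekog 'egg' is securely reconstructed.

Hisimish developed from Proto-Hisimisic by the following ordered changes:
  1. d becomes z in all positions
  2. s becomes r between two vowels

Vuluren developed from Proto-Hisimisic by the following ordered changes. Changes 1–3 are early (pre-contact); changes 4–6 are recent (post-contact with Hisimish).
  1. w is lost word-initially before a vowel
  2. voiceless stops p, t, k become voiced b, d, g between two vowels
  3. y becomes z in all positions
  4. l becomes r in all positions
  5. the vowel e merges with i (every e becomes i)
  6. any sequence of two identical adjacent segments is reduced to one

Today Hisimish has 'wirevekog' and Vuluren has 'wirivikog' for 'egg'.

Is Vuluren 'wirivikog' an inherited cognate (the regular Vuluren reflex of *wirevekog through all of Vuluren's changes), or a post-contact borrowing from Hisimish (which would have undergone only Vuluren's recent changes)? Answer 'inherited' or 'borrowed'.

If inherited, *wirevekog would pass through all of Vuluren's changes:
Vuluren: *wirevekog > irevekog > irevegog > irivigog  (by glide loss, intervocalic voicing, vowel merger)
If borrowed from Hisimish 'wirevekog' after the early changes, it would undergo only the recent ones:
  rule 4 (unconditioned shift): no change (wirevekog)
  rule 5 (vowel merger): wirevekog → wirivikog
  rule 6 (degemination): no change (wirivikog)
  ⇒ as a loan: wirivikog
Vuluren 'wirivikog' matches the loan outcome 'wirivikog', not the inherited 'irivigog' — it skipped the early Vuluren changes, so it was borrowed from Hisimish.

borrowed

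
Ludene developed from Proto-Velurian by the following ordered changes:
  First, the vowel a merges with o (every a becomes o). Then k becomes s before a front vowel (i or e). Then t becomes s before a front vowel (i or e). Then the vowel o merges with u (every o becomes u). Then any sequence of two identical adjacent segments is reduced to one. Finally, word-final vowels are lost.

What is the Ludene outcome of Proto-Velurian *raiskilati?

ruisilus

Ludene: *raiskilati > roiskiloti > roissiloti > roissilosi > ruissilusi > ruisilusi > ruisilus  (by vowel merger, palatalisation, palatalisation, vowel merger, degemination, apocope)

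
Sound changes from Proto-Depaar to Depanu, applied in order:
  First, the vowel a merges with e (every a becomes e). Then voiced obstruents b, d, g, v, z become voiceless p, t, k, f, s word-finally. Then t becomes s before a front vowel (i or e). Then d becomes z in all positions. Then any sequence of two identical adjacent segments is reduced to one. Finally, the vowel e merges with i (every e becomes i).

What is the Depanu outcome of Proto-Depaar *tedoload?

sizoloit

Depanu: start from *tedoload.
  rule 1 (vowel merger): tedoload → tedoloed
  rule 2 (final devoicing): tedoloed → tedoloet
  rule 3 (palatalisation): tedoloet → sedoloet
  rule 4 (unconditioned shift): sedoloet → sezoloet
  rule 5: no change — sezoloet
  rule 6 (vowel merger): sezoloet → sizoloit
  ⇒ Depanu sizoloit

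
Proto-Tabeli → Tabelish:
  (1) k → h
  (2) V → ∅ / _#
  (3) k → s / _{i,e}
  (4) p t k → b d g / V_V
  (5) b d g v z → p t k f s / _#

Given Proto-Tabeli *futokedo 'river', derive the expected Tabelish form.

Tabelish: *futokedo
  futokedo → futohedo   [unconditioned shift]
  futohedo → futohed   [apocope]
  futohed (rule 3 does not apply)
  futohed → fudohed   [intervocalic voicing]
  fudohed → fudohet   [final devoicing]
  giving Tabelish fudohet.

fudohet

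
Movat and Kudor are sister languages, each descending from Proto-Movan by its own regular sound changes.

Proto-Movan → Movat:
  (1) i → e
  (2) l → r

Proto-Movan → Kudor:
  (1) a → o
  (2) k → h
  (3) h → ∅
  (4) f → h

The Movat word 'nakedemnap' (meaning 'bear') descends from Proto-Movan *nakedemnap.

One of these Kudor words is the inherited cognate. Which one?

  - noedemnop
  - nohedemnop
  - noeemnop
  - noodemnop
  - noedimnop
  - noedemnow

noedemnop

Kudor: *nakedemnap > nokedemnop > nohedemnop > noedemnop  (by vowel merger, unconditioned shift, h-loss)
Only 'noedemnop' matches the regular Kudor development of *nakedemnap.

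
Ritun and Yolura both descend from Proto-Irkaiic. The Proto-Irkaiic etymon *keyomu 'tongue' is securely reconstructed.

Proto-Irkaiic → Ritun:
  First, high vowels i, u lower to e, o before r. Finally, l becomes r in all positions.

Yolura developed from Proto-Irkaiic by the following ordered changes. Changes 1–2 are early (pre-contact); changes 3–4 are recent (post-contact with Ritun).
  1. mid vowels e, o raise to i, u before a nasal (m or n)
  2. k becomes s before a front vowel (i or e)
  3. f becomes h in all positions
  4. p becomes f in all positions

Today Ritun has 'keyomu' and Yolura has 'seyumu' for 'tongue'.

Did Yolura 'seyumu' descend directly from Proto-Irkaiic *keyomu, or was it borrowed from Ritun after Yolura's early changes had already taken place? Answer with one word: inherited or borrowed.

inherited

If inherited, *keyomu would pass through all of Yolura's changes:
Yolura: *keyomu > keyumu > seyumu  (by pre-nasal raising, palatalisation)
If borrowed from Ritun 'keyomu' after the early changes, it would undergo only the recent ones:
  rule 3 (unconditioned shift): no change (keyomu)
  rule 4 (unconditioned shift): no change (keyomu)
  ⇒ as a loan: keyomu
Yolura 'seyumu' matches the inherited outcome exactly, so it is an inherited cognate, not a loan.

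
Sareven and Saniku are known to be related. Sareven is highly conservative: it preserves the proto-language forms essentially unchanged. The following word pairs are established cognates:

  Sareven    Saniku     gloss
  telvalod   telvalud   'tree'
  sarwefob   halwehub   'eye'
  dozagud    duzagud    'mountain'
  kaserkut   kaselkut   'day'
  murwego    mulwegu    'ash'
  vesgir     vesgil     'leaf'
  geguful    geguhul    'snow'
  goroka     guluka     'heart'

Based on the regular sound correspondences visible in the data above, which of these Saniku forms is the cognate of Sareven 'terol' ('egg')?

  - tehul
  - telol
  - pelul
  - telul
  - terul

goroka ~ guluka — Sareven r corresponds to Saniku l between vowels (before a back vowel).
telvalod ~ telvalud, dozagud ~ duzagud — Sareven o corresponds to Saniku u after a consonant, before a consonant other than r, m, n, p, b, f, v.
Applying these to Sareven 'terol':
  terol → telol   (r→l between vowels (before a back vowel))
  telol → telul   (o→u after a consonant, before a consonant other than r, m, n, p, b, f, v)
So the Saniku cognate is 'telul'.

telul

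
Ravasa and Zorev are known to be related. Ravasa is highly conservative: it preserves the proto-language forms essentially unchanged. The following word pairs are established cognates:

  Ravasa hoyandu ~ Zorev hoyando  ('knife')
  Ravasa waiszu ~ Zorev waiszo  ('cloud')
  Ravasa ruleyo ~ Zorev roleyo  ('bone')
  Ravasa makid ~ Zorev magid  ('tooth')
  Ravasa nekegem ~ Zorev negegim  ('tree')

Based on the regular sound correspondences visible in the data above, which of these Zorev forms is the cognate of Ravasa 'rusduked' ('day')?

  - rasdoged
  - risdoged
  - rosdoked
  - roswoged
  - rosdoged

rosdoged

ruleyo ~ roleyo — Ravasa u corresponds to Zorev o after a consonant, before a consonant other than r, m, n, p, b, f, v.
nekegem ~ negegim — Ravasa k corresponds to Zorev g between vowels (before a front vowel).
Applying these to Ravasa 'rusduked':
  rusduked → rosduked   (u→o after a consonant, before a consonant other than r, m, n, p, b, f, v)
  rosduked → rosdoked   (u→o after a consonant, before a consonant other than r, m, n, p, b, f, v)
  rosdoked → rosdoged   (k→g between vowels (before a front vowel))
So the Zorev cognate is 'rosdoged'.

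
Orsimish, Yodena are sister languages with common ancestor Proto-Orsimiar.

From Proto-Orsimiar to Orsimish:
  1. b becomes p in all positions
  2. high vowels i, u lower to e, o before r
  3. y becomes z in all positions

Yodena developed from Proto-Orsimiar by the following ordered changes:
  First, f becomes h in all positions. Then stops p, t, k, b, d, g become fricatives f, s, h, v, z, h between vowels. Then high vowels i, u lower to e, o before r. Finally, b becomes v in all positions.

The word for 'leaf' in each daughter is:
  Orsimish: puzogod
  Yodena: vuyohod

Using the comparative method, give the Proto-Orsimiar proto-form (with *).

Position 1: Orsimish has p, Yodena has v. Taking the neighbouring segments as reconstructed: Orsimish p could go back to *p or *b; Yodena v could go back to *b or *v — the one source consistent with every daughter is *b.
Position 3: Orsimish has z, Yodena has y. Yodena preserves y here (none of its changes turn any other segment into y), so the proto-segment is *y.
Position 5: Orsimish has g, Yodena has h. Orsimish preserves g here (none of its changes turn any other segment into g), so the proto-segment is *g.
This points to *buyogod. Verify forward in each daughter:
Orsimish: start from *buyogod.
  rule 1 (unconditioned shift): buyogod → puyogod
  rule 2: no change — puyogod
  rule 3 (unconditioned shift): puyogod → puzogod
  ⇒ Orsimish puzogod
Yodena: *buyogod
  buyogod (rule 1 does not apply)
  buyogod → buyohod   [intervocalic lenition]
  buyohod (rule 3 does not apply)
  buyohod → vuyohod   [unconditioned shift]
  giving Yodena vuyohod.
Only *buyogod yields all of Orsimish puzogod, Yodena vuyohod.

*buyogod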